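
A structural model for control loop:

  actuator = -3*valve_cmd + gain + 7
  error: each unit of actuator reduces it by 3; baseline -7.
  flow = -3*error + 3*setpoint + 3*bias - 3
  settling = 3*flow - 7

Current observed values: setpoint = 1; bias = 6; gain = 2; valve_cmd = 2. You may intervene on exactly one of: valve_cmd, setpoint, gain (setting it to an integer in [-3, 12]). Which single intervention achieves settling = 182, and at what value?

set setpoint = 0

Intervening on valve_cmd: settling = -81*valve_cmd + 353. Reaching 182 requires valve_cmd = 19/9, not an integer.
Intervening on setpoint: with other inputs at their observed values, settling = 9*setpoint + 182. Solving for 182 gives setpoint = 0, within [-3, 12].
Intervening on gain: settling = 27*gain + 137. Reaching 182 requires gain = 5/3, not an integer.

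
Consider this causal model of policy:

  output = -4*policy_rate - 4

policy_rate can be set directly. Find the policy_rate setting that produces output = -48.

policy_rate = 11

Solve -4*policy_rate - 4 = -48: policy_rate = (-48 + 4) / -4 = 11.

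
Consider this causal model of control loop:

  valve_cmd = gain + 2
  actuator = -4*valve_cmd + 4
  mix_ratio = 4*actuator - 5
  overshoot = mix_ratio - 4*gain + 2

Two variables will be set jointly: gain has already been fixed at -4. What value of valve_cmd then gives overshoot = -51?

valve_cmd = 5

With gain held at -4:
Intervening on valve_cmd fixes its value directly, overriding its dependence on gain.
Substituting into the mix_ratio equation gives mix_ratio = -16*valve_cmd + 11.
overshoot becomes -16*valve_cmd + 29.
Solve -16*valve_cmd + 29 = -51: valve_cmd = (-51 - 29) / -16 = 5.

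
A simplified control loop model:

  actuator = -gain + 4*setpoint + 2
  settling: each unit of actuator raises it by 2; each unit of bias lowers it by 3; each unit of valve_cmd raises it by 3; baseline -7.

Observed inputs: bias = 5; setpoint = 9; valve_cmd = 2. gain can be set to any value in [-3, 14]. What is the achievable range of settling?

Substituting into the actuator equation gives actuator = -gain + 38.
Substituting into the settling equation gives settling = -2*gain + 60.
Linear in gain, so extremes are at the endpoints: gain = -3 gives settling = 66; gain = 14 gives settling = 32.

32 to 66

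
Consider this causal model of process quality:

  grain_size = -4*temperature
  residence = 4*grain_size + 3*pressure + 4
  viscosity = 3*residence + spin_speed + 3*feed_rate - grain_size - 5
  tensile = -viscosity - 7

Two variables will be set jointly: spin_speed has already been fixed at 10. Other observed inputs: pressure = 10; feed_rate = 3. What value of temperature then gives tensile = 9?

With spin_speed held at 10:
Substituting into the residence equation gives residence = -16*temperature + 34.
Substituting into the viscosity equation gives viscosity = -44*temperature + 116.
This gives tensile = 44*temperature - 123.
Solve 44*temperature - 123 = 9: temperature = (9 + 123) / 44 = 3.

temperature = 3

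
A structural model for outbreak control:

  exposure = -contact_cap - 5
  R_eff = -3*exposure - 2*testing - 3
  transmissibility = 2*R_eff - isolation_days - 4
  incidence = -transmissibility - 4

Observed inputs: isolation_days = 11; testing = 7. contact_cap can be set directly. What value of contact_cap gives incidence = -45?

contact_cap = 10

Substituting into the R_eff equation gives R_eff = 3*contact_cap - 2.
Substituting into the transmissibility equation gives transmissibility = 6*contact_cap - 19.
incidence becomes -6*contact_cap + 15.
Solve -6*contact_cap + 15 = -45: contact_cap = (-45 - 15) / -6 = 10.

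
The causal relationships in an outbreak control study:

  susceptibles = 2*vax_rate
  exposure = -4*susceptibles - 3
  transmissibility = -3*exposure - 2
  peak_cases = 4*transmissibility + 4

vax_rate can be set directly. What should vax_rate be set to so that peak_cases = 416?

vax_rate = 4

Substituting into the exposure equation gives exposure = -8*vax_rate - 3.
This gives transmissibility = 24*vax_rate + 7.
Substituting into the peak_cases equation gives peak_cases = 96*vax_rate + 32.
Solve 96*vax_rate + 32 = 416: vax_rate = (416 - 32) / 96 = 4.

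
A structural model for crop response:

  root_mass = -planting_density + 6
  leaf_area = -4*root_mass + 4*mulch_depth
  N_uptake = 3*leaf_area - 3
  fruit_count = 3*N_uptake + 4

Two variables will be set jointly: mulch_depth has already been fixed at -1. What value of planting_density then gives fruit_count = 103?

With mulch_depth held at -1:
Substituting into the leaf_area equation gives leaf_area = 4*planting_density - 28.
So N_uptake = 12*planting_density - 87.
This gives fruit_count = 36*planting_density - 257.
Solve 36*planting_density - 257 = 103: planting_density = (103 + 257) / 36 = 10.

planting_density = 10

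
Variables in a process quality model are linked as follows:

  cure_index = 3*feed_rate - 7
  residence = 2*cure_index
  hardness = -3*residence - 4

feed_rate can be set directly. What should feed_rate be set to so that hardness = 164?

feed_rate = -7

Substituting into the residence equation gives residence = 6*feed_rate - 14.
So hardness = -18*feed_rate + 38.
Solve -18*feed_rate + 38 = 164: feed_rate = (164 - 38) / -18 = -7.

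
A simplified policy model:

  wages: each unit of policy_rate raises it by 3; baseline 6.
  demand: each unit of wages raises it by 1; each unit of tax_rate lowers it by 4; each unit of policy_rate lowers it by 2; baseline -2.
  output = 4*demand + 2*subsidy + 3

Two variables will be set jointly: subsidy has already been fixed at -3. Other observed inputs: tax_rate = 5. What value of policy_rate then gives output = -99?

With subsidy held at -3:
Substituting into the demand equation gives demand = policy_rate - 16.
output becomes 4*policy_rate - 67.
Solve 4*policy_rate - 67 = -99: policy_rate = (-99 + 67) / 4 = -8.

policy_rate = -8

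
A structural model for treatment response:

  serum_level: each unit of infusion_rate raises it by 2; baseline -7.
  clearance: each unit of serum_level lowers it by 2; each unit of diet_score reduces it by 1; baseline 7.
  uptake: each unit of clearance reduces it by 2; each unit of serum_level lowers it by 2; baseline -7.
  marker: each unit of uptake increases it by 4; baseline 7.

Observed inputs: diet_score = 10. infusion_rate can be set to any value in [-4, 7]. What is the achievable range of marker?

-117 to 59

Substituting into the clearance equation gives clearance = -4*infusion_rate + 11.
Substituting into the uptake equation gives uptake = 4*infusion_rate - 15.
Substituting into the marker equation gives marker = 16*infusion_rate - 53.
Linear in infusion_rate, so extremes are at the endpoints: infusion_rate = -4 gives marker = -117; infusion_rate = 7 gives marker = 59.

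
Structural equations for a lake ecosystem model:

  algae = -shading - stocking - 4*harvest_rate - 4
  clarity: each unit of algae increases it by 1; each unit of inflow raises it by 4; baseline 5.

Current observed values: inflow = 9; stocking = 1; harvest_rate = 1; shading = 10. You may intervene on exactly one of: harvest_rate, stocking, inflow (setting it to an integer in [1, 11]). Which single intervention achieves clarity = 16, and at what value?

set stocking = 7

Intervening on harvest_rate: clarity = -4*harvest_rate + 26. Reaching 16 requires harvest_rate = 5/2, not an integer.
Intervening on stocking: with other inputs at their observed values, clarity = -stocking + 23. Solving for 16 gives stocking = 7, within [1, 11].
Intervening on inflow: clarity = 4*inflow - 14. Reaching 16 requires inflow = 15/2, not an integer.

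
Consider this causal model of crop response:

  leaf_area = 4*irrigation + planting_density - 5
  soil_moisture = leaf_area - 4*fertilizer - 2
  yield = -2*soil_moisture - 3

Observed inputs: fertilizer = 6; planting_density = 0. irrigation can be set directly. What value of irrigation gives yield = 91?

irrigation = -4

Substituting into the leaf_area equation gives leaf_area = 4*irrigation - 5.
Substituting into the soil_moisture equation gives soil_moisture = 4*irrigation - 31.
Substituting into the yield equation gives yield = -8*irrigation + 59.
Solve -8*irrigation + 59 = 91: irrigation = (91 - 59) / -8 = -4.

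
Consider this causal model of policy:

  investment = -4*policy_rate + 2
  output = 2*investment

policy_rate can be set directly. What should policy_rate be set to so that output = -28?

policy_rate = 4

Substituting into the output equation gives output = -8*policy_rate + 4.
Solve -8*policy_rate + 4 = -28: policy_rate = (-28 - 4) / -8 = 4.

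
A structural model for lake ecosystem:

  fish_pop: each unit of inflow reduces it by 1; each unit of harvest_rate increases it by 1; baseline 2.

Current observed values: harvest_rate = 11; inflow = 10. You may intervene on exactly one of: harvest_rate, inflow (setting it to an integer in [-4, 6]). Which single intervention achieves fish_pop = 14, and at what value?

set inflow = -1

Intervening on harvest_rate: fish_pop = harvest_rate - 8. Reaching 14 requires harvest_rate = 22, outside [-4, 6].
Intervening on inflow: with other inputs at their observed values, fish_pop = -inflow + 13. Solving for 14 gives inflow = -1, within [-4, 6].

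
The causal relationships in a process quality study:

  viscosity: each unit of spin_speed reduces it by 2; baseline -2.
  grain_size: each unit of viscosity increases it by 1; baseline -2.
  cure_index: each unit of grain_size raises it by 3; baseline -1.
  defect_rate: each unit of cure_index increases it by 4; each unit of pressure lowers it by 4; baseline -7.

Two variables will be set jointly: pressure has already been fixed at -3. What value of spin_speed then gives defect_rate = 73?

spin_speed = -5

With pressure held at -3:
Substituting into the grain_size equation gives grain_size = -2*spin_speed - 4.
cure_index becomes -6*spin_speed - 13.
So defect_rate = -24*spin_speed - 47.
Solve -24*spin_speed - 47 = 73: spin_speed = (73 + 47) / -24 = -5.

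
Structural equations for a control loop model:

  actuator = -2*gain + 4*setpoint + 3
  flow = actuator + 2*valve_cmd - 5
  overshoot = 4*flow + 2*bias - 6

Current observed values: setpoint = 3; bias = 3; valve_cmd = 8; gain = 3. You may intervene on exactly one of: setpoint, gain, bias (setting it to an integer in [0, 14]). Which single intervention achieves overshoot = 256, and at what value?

set setpoint = 14

Intervening on setpoint: with other inputs at their observed values, overshoot = 16*setpoint + 32. Solving for 256 gives setpoint = 14, within [0, 14].
Intervening on gain: overshoot = -8*gain + 104. Reaching 256 requires gain = -19, outside [0, 14].
Intervening on bias: overshoot = 2*bias + 74. Reaching 256 requires bias = 91, outside [0, 14].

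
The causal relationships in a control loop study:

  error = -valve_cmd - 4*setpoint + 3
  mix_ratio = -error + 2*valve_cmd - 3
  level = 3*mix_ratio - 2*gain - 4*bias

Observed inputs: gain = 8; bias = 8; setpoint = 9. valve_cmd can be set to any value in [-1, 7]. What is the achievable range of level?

Substituting into the error equation gives error = -valve_cmd - 33.
This gives mix_ratio = 3*valve_cmd + 30.
Substituting into the level equation gives level = 9*valve_cmd + 42.
Linear in valve_cmd, so extremes are at the endpoints: valve_cmd = -1 gives level = 33; valve_cmd = 7 gives level = 105.

33 to 105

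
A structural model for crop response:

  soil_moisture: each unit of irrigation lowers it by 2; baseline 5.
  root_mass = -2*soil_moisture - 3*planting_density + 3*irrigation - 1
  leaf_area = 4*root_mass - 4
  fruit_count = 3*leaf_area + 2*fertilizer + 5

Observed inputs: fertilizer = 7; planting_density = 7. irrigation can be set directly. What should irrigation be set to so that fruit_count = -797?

irrigation = -5

Substituting into the root_mass equation gives root_mass = 7*irrigation - 32.
Substituting into the leaf_area equation gives leaf_area = 28*irrigation - 132.
Substituting into the fruit_count equation gives fruit_count = 84*irrigation - 377.
Solve 84*irrigation - 377 = -797: irrigation = (-797 + 377) / 84 = -5.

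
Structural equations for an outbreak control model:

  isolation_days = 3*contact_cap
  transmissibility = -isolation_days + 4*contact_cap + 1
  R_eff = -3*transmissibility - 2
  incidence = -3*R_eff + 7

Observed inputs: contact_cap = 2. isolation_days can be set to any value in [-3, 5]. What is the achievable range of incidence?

Intervening on isolation_days fixes its value directly, overriding its dependence on contact_cap.
Substituting into the transmissibility equation gives transmissibility = -isolation_days + 9.
Substituting into the R_eff equation gives R_eff = 3*isolation_days - 29.
Substituting into the incidence equation gives incidence = -9*isolation_days + 94.
Linear in isolation_days, so extremes are at the endpoints: isolation_days = -3 gives incidence = 121; isolation_days = 5 gives incidence = 49.

49 to 121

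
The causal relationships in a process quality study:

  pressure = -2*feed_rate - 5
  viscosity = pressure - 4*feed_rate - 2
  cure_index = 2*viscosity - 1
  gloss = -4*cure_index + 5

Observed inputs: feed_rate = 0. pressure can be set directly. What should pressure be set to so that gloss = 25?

Intervening on pressure fixes its value directly, overriding its dependence on feed_rate.
Substituting into the viscosity equation gives viscosity = pressure - 2.
Substituting into the cure_index equation gives cure_index = 2*pressure - 5.
Substituting into the gloss equation gives gloss = -8*pressure + 25.
Solve -8*pressure + 25 = 25: pressure = (25 - 25) / -8 = 0.

pressure = 0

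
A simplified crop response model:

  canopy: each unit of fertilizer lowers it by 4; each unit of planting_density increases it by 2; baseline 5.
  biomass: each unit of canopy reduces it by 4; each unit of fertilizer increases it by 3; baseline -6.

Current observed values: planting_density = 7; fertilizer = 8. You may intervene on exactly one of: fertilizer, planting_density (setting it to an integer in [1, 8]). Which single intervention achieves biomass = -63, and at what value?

set fertilizer = 1

Intervening on fertilizer: with other inputs at their observed values, biomass = 19*fertilizer - 82. Solving for -63 gives fertilizer = 1, within [1, 8].
Intervening on planting_density: biomass = -8*planting_density + 126. Reaching -63 requires planting_density = 189/8, not an integer.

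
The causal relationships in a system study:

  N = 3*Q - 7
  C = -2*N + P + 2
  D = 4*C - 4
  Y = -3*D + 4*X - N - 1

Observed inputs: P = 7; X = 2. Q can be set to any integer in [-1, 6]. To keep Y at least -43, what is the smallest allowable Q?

Substituting into the C equation gives C = -6*Q + 23.
Substituting into the D equation gives D = -24*Q + 88.
Y becomes 69*Q - 250.
Require 69*Q - 250 ≥ -43, so Q ≥ 3.
The smallest integer in [-1, 6] satisfying this is 3.

Q = 3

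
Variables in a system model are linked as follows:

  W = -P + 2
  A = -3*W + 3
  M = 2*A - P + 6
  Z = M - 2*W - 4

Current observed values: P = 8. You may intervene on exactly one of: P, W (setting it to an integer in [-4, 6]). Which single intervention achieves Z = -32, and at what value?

Intervening on P: Z = 7*P - 8. Reaching -32 requires P = -24/7, not an integer.
Intervening on W: with other inputs at their observed values, Z = -8*W. Solving for -32 gives W = 4, within [-4, 6].

set W = 4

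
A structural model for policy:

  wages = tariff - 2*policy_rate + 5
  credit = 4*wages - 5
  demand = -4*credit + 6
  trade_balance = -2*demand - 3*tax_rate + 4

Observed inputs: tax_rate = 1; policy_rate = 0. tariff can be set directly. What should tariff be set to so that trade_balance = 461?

Substituting into the wages equation gives wages = tariff + 5.
So credit = 4*tariff + 15.
This gives demand = -16*tariff - 54.
Substituting into the trade_balance equation gives trade_balance = 32*tariff + 109.
Solve 32*tariff + 109 = 461: tariff = (461 - 109) / 32 = 11.

tariff = 11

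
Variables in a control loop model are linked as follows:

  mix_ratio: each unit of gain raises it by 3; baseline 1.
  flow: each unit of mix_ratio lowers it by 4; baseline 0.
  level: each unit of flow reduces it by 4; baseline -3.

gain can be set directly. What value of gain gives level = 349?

gain = 7

Substituting into the flow equation gives flow = -12*gain - 4.
Substituting into the level equation gives level = 48*gain + 13.
Solve 48*gain + 13 = 349: gain = (349 - 13) / 48 = 7.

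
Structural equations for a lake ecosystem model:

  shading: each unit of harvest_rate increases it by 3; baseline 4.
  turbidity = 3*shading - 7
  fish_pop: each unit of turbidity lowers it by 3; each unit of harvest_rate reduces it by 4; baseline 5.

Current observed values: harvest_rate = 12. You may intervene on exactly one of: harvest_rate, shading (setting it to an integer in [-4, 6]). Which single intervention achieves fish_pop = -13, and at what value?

set shading = -1

Intervening on harvest_rate: fish_pop = -31*harvest_rate - 10. Reaching -13 requires harvest_rate = 3/31, not an integer.
Intervening on shading: with other inputs at their observed values, fish_pop = -9*shading - 22. Solving for -13 gives shading = -1, within [-4, 6].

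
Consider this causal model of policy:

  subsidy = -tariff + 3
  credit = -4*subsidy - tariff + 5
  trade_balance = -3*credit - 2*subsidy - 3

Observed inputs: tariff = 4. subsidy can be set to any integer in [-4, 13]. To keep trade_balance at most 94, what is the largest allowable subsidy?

subsidy = 10

Intervening on subsidy fixes its value directly, overriding its dependence on tariff.
Substituting into the credit equation gives credit = -4*subsidy + 1.
Substituting into the trade_balance equation gives trade_balance = 10*subsidy - 6.
Require 10*subsidy - 6 ≤ 94, so subsidy ≤ 10.
The largest integer in [-4, 13] satisfying this is 10.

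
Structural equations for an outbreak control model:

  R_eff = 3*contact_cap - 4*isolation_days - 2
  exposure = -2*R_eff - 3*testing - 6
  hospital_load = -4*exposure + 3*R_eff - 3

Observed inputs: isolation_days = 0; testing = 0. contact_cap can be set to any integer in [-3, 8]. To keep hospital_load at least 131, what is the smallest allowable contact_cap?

contact_cap = 4

Substituting into the R_eff equation gives R_eff = 3*contact_cap - 2.
So exposure = -6*contact_cap - 2.
So hospital_load = 33*contact_cap - 1.
Require 33*contact_cap - 1 ≥ 131, so contact_cap ≥ 4.
The smallest integer in [-3, 8] satisfying this is 4.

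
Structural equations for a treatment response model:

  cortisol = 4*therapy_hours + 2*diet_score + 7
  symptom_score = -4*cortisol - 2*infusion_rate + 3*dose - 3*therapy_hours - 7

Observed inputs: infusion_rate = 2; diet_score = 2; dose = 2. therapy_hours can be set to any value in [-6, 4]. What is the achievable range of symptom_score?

-125 to 65

Substituting into the cortisol equation gives cortisol = 4*therapy_hours + 11.
symptom_score becomes -19*therapy_hours - 49.
Linear in therapy_hours, so extremes are at the endpoints: therapy_hours = -6 gives symptom_score = 65; therapy_hours = 4 gives symptom_score = -125.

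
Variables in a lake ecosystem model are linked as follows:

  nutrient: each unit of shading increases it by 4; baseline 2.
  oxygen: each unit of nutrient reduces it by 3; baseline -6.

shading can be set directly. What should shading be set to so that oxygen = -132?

Substituting into the oxygen equation gives oxygen = -12*shading - 12.
Solve -12*shading - 12 = -132: shading = (-132 + 12) / -12 = 10.

shading = 10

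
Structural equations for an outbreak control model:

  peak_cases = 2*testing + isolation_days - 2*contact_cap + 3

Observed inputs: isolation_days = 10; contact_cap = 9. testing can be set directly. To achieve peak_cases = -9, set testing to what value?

testing = -2

Substituting into the peak_cases equation gives peak_cases = 2*testing - 5.
Solve 2*testing - 5 = -9: testing = (-9 + 5) / 2 = -2.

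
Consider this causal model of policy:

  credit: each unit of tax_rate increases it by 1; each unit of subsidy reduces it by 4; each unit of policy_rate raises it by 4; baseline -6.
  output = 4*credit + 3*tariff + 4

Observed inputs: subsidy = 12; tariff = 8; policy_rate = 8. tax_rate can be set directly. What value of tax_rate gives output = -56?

tax_rate = 1

Substituting into the credit equation gives credit = tax_rate - 22.
Substituting into the output equation gives output = 4*tax_rate - 60.
Solve 4*tax_rate - 60 = -56: tax_rate = (-56 + 60) / 4 = 1.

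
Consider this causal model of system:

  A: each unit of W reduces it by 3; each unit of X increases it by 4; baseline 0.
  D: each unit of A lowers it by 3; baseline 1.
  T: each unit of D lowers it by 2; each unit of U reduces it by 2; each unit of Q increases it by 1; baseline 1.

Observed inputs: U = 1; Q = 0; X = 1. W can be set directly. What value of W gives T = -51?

Substituting into the A equation gives A = -3*W + 4.
D becomes 9*W - 11.
Substituting into the T equation gives T = -18*W + 21.
Solve -18*W + 21 = -51: W = (-51 - 21) / -18 = 4.

W = 4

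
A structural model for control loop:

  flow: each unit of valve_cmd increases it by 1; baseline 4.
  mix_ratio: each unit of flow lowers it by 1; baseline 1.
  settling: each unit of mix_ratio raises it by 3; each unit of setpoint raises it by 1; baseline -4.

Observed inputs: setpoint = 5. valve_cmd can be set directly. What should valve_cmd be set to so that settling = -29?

valve_cmd = 7

Substituting into the mix_ratio equation gives mix_ratio = -valve_cmd - 3.
This gives settling = -3*valve_cmd - 8.
Solve -3*valve_cmd - 8 = -29: valve_cmd = (-29 + 8) / -3 = 7.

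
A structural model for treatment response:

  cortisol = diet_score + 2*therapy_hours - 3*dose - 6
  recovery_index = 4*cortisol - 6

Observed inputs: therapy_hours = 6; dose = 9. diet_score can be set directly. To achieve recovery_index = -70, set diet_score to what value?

diet_score = 5

Substituting into the cortisol equation gives cortisol = diet_score - 21.
recovery_index becomes 4*diet_score - 90.
Solve 4*diet_score - 90 = -70: diet_score = (-70 + 90) / 4 = 5.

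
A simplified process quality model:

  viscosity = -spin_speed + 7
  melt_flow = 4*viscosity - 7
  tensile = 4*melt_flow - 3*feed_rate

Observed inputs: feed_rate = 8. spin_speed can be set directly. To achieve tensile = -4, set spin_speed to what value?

Substituting into the melt_flow equation gives melt_flow = -4*spin_speed + 21.
Substituting into the tensile equation gives tensile = -16*spin_speed + 60.
Solve -16*spin_speed + 60 = -4: spin_speed = (-4 - 60) / -16 = 4.

spin_speed = 4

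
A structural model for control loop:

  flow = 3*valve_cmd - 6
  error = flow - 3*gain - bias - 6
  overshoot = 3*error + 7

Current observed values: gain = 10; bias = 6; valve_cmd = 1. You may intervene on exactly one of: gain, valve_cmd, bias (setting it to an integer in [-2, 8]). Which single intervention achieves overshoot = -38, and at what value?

set gain = 0

Intervening on gain: with other inputs at their observed values, overshoot = -9*gain - 38. Solving for -38 gives gain = 0, within [-2, 8].
Intervening on valve_cmd: overshoot = 9*valve_cmd - 137. Reaching -38 requires valve_cmd = 11, outside [-2, 8].
Intervening on bias: overshoot = -3*bias - 110. Reaching -38 requires bias = -24, outside [-2, 8].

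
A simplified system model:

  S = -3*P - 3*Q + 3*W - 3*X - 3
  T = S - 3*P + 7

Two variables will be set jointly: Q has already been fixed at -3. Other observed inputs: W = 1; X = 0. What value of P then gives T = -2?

With Q held at -3:
Substituting into the S equation gives S = -3*P + 9.
T becomes -6*P + 16.
Solve -6*P + 16 = -2: P = (-2 - 16) / -6 = 3.

P = 3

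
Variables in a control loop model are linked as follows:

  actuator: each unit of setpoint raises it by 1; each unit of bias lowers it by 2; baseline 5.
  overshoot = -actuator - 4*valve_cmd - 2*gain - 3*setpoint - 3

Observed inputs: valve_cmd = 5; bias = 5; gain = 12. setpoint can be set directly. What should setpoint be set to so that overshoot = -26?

setpoint = -4

Substituting into the actuator equation gives actuator = setpoint - 5.
So overshoot = -4*setpoint - 42.
Solve -4*setpoint - 42 = -26: setpoint = (-26 + 42) / -4 = -4.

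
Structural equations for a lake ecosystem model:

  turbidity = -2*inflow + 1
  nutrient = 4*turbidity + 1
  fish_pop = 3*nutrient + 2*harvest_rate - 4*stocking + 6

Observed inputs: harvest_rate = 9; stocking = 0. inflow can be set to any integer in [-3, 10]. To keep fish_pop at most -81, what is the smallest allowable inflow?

inflow = 5

Substituting into the nutrient equation gives nutrient = -8*inflow + 5.
Substituting into the fish_pop equation gives fish_pop = -24*inflow + 39.
Require -24*inflow + 39 ≤ -81, so inflow ≥ 5.
The smallest integer in [-3, 10] satisfying this is 5.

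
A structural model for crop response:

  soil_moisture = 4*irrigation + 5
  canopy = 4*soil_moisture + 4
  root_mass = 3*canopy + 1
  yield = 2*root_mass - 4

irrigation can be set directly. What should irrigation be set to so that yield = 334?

irrigation = 2

Substituting into the canopy equation gives canopy = 16*irrigation + 24.
Substituting into the root_mass equation gives root_mass = 48*irrigation + 73.
Substituting into the yield equation gives yield = 96*irrigation + 142.
Solve 96*irrigation + 142 = 334: irrigation = (334 - 142) / 96 = 2.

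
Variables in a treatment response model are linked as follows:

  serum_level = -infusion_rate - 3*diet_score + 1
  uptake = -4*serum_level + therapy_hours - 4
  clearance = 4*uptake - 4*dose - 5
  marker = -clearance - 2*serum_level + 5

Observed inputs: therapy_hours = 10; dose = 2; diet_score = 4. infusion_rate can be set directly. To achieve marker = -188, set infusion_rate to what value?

Substituting into the serum_level equation gives serum_level = -infusion_rate - 11.
This gives uptake = 4*infusion_rate + 50.
Substituting into the clearance equation gives clearance = 16*infusion_rate + 187.
Substituting into the marker equation gives marker = -14*infusion_rate - 160.
Solve -14*infusion_rate - 160 = -188: infusion_rate = (-188 + 160) / -14 = 2.

infusion_rate = 2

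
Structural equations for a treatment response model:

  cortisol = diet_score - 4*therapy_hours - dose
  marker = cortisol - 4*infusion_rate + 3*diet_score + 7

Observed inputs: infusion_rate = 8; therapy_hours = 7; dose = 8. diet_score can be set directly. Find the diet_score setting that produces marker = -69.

diet_score = -2

Substituting into the cortisol equation gives cortisol = diet_score - 36.
So marker = 4*diet_score - 61.
Solve 4*diet_score - 61 = -69: diet_score = (-69 + 61) / 4 = -2.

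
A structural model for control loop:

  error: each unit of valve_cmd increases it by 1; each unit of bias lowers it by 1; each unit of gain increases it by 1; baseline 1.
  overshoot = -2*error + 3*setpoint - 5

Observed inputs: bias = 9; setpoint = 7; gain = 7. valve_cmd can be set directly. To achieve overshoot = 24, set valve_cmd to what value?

Substituting into the error equation gives error = valve_cmd - 1.
Substituting into the overshoot equation gives overshoot = -2*valve_cmd + 18.
Solve -2*valve_cmd + 18 = 24: valve_cmd = (24 - 18) / -2 = -3.

valve_cmd = -3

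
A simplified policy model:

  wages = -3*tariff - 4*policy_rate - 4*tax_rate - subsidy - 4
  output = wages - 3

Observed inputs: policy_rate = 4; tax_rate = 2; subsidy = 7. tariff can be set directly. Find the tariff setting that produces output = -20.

tariff = -6

Substituting into the wages equation gives wages = -3*tariff - 35.
So output = -3*tariff - 38.
Solve -3*tariff - 38 = -20: tariff = (-20 + 38) / -3 = -6.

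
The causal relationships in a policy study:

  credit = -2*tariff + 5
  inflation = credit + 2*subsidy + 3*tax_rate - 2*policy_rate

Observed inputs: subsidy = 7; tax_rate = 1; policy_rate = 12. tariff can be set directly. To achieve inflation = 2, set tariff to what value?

Substituting into the inflation equation gives inflation = -2*tariff - 2.
Solve -2*tariff - 2 = 2: tariff = (2 + 2) / -2 = -2.

tariff = -2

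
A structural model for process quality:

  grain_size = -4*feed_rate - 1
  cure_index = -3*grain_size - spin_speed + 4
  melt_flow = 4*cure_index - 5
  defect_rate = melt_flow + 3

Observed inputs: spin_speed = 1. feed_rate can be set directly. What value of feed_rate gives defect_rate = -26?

feed_rate = -1

Substituting into the cure_index equation gives cure_index = 12*feed_rate + 6.
Substituting into the melt_flow equation gives melt_flow = 48*feed_rate + 19.
So defect_rate = 48*feed_rate + 22.
Solve 48*feed_rate + 22 = -26: feed_rate = (-26 - 22) / 48 = -1.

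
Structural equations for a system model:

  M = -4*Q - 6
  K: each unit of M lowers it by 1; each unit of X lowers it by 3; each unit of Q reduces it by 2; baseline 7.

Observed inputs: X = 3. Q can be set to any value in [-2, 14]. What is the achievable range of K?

0 to 32

Substituting into the K equation gives K = 2*Q + 4.
Linear in Q, so extremes are at the endpoints: Q = -2 gives K = 0; Q = 14 gives K = 32.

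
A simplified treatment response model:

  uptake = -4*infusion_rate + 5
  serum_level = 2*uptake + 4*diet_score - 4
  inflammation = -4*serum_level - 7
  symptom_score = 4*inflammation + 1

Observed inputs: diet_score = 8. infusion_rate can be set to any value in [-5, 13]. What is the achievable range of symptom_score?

Substituting into the serum_level equation gives serum_level = -8*infusion_rate + 38.
So inflammation = 32*infusion_rate - 159.
symptom_score becomes 128*infusion_rate - 635.
Linear in infusion_rate, so extremes are at the endpoints: infusion_rate = -5 gives symptom_score = -1275; infusion_rate = 13 gives symptom_score = 1029.

-1275 to 1029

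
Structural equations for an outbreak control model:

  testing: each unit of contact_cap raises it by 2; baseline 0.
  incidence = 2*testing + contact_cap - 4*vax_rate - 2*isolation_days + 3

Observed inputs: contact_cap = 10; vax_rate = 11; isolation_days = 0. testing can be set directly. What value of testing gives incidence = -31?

Intervening on testing fixes its value directly, overriding its dependence on contact_cap.
Substituting into the incidence equation gives incidence = 2*testing - 31.
Solve 2*testing - 31 = -31: testing = (-31 + 31) / 2 = 0.

testing = 0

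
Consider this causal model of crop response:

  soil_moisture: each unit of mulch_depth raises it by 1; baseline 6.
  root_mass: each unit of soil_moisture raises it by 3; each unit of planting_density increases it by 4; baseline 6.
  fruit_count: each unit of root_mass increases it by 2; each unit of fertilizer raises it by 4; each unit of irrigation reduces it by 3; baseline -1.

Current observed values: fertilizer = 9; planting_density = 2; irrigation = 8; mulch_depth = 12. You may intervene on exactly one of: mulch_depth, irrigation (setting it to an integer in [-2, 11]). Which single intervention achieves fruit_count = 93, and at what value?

set mulch_depth = 3

Intervening on mulch_depth: with other inputs at their observed values, fruit_count = 6*mulch_depth + 75. Solving for 93 gives mulch_depth = 3, within [-2, 11].
Intervening on irrigation: fruit_count = -3*irrigation + 171. Reaching 93 requires irrigation = 26, outside [-2, 11].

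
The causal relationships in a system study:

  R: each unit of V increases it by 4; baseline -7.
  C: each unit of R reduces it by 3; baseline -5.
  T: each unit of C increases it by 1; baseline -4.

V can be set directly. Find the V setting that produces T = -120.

V = 11

Substituting into the C equation gives C = -12*V + 16.
Substituting into the T equation gives T = -12*V + 12.
Solve -12*V + 12 = -120: V = (-120 - 12) / -12 = 11.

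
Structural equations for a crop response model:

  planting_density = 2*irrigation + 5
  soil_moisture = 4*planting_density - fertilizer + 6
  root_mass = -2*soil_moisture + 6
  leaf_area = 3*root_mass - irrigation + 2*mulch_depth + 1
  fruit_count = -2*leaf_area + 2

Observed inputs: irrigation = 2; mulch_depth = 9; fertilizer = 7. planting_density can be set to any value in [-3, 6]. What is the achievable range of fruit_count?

Intervening on planting_density fixes its value directly, overriding its dependence on irrigation.
Substituting into the soil_moisture equation gives soil_moisture = 4*planting_density - 1.
Substituting into the root_mass equation gives root_mass = -8*planting_density + 8.
This gives leaf_area = -24*planting_density + 41.
fruit_count becomes 48*planting_density - 80.
Linear in planting_density, so extremes are at the endpoints: planting_density = -3 gives fruit_count = -224; planting_density = 6 gives fruit_count = 208.

-224 to 208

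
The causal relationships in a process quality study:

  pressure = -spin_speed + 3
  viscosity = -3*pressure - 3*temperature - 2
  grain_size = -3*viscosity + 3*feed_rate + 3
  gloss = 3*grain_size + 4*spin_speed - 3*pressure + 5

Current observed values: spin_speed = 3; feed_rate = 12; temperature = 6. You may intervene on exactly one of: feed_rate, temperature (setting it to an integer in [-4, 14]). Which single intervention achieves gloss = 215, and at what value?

Intervening on feed_rate: with other inputs at their observed values, gloss = 9*feed_rate + 206. Solving for 215 gives feed_rate = 1, within [-4, 14].
Intervening on temperature: gloss = 27*temperature + 152. Reaching 215 requires temperature = 7/3, not an integer.

set feed_rate = 1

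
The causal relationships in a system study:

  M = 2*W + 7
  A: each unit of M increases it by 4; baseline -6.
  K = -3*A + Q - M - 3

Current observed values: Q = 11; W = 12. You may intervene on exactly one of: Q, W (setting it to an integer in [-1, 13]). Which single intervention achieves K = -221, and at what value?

set W = 6

Intervening on Q: K = Q - 388. Reaching -221 requires Q = 167, outside [-1, 13].
Intervening on W: with other inputs at their observed values, K = -26*W - 65. Solving for -221 gives W = 6, within [-1, 13].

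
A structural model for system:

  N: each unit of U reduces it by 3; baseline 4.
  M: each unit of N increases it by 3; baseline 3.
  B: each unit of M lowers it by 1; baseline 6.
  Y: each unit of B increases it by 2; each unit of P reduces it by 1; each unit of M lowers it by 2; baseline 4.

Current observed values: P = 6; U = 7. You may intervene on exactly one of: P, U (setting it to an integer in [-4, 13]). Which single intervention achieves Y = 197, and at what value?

Intervening on P: with other inputs at their observed values, Y = -P + 208. Solving for 197 gives P = 11, within [-4, 13].
Intervening on U: Y = 36*U - 50. Reaching 197 requires U = 247/36, not an integer.

set P = 11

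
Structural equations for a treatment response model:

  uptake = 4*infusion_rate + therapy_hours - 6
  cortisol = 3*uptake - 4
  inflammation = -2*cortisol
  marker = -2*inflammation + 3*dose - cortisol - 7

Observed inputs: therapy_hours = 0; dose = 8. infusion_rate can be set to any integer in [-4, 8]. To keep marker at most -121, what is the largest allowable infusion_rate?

Substituting into the uptake equation gives uptake = 4*infusion_rate - 6.
cortisol becomes 12*infusion_rate - 22.
So inflammation = -24*infusion_rate + 44.
So marker = 36*infusion_rate - 49.
Require 36*infusion_rate - 49 ≤ -121, so infusion_rate ≤ -2.
The largest integer in [-4, 8] satisfying this is -2.

infusion_rate = -2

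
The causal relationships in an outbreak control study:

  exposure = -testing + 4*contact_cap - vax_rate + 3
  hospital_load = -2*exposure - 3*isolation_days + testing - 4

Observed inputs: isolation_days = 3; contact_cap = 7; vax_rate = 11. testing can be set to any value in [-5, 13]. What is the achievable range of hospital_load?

Substituting into the exposure equation gives exposure = -testing + 20.
This gives hospital_load = 3*testing - 53.
Linear in testing, so extremes are at the endpoints: testing = -5 gives hospital_load = -68; testing = 13 gives hospital_load = -14.

-68 to -14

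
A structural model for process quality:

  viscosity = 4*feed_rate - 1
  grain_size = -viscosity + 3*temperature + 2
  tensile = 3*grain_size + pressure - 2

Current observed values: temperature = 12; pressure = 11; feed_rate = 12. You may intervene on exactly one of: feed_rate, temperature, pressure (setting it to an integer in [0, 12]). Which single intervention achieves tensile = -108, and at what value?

Intervening on feed_rate: tensile = -12*feed_rate + 126. Reaching -108 requires feed_rate = 39/2, not an integer.
Intervening on temperature: with other inputs at their observed values, tensile = 9*temperature - 126. Solving for -108 gives temperature = 2, within [0, 12].
Intervening on pressure: tensile = pressure - 29. Reaching -108 requires pressure = -79, outside [0, 12].

set temperature = 2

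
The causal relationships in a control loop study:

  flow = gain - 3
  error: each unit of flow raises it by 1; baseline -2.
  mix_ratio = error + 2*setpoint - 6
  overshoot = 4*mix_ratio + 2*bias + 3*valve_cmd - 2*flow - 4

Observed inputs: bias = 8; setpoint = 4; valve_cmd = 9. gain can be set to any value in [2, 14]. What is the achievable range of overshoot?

Substituting into the error equation gives error = gain - 5.
This gives mix_ratio = gain - 3.
overshoot becomes 2*gain + 33.
Linear in gain, so extremes are at the endpoints: gain = 2 gives overshoot = 37; gain = 14 gives overshoot = 61.

37 to 61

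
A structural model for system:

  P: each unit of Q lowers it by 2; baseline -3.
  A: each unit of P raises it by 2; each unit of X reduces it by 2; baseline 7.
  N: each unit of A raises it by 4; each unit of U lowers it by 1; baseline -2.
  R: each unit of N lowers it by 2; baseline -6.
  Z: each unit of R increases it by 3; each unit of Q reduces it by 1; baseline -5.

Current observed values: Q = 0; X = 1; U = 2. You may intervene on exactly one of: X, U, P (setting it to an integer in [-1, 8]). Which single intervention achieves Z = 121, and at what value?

set X = 3

Intervening on X: with other inputs at their observed values, Z = 48*X - 23. Solving for 121 gives X = 3, within [-1, 8].
Intervening on U: Z = 6*U + 13. Reaching 121 requires U = 18, outside [-1, 8].
Intervening on P: Z = -48*P - 119. Reaching 121 requires P = -5, outside [-1, 8].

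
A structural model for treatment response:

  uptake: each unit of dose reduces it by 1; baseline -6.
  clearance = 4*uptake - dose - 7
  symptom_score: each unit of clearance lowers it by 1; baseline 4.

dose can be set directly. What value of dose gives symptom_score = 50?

dose = 3

Substituting into the clearance equation gives clearance = -5*dose - 31.
symptom_score becomes 5*dose + 35.
Solve 5*dose + 35 = 50: dose = (50 - 35) / 5 = 3.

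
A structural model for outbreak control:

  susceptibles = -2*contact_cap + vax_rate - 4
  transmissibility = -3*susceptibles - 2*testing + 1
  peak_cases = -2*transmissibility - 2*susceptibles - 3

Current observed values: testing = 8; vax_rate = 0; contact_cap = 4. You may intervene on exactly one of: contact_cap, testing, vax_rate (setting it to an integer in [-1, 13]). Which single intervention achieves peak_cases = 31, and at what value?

Intervening on contact_cap: peak_cases = -8*contact_cap + 11. Reaching 31 requires contact_cap = -5/2, not an integer.
Intervening on testing: peak_cases = 4*testing - 53. Reaching 31 requires testing = 21, outside [-1, 13].
Intervening on vax_rate: with other inputs at their observed values, peak_cases = 4*vax_rate - 21. Solving for 31 gives vax_rate = 13, within [-1, 13].

set vax_rate = 13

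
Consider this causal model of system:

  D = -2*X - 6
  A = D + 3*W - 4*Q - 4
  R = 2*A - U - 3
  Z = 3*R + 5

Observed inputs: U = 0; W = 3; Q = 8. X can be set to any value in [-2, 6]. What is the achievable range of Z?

Substituting into the A equation gives A = -2*X - 33.
Substituting into the R equation gives R = -4*X - 69.
Substituting into the Z equation gives Z = -12*X - 202.
Linear in X, so extremes are at the endpoints: X = -2 gives Z = -178; X = 6 gives Z = -274.

-274 to -178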